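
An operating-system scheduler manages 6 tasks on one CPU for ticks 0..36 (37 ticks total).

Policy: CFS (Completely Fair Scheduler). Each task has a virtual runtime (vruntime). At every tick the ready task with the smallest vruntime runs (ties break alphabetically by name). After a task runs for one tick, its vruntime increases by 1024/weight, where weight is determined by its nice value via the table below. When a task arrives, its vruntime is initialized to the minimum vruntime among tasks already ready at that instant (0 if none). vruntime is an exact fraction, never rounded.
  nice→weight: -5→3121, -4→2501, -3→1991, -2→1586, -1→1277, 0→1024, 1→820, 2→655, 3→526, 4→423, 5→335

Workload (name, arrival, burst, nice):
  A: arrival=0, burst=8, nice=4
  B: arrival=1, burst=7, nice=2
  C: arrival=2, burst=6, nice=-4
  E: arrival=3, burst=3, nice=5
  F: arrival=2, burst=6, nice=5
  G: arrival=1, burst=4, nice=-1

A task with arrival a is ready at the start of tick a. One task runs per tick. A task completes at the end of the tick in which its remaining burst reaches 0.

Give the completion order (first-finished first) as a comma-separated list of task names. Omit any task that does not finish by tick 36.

completion order = C, G, E, B, A, F

t=0: vr[A=0] → run A
t=1: vr[A=1024/423 B=1024/423 G=1024/423] → run A
t=2: vr[A=2048/423 B=1024/423 C=1024/423 F=1024/423 G=1024/423] → run B
t=3: vr[A=2048/423 B=1103872/277065 C=1024/423 E=1024/423 F=1024/423 G=1024/423] → run C
t=4: vr[A=2048/423 B=1103872/277065 C=2994176/1057923 E=1024/423 F=1024/423 G=1024/423] → run E
t=5: vr[A=2048/423 B=1103872/277065 C=2994176/1057923 E=776192/141705 F=1024/423 G=1024/423] → run F
t=6: vr[A=2048/423 B=1103872/277065 C=2994176/1057923 E=776192/141705 F=776192/141705 G=1024/423] → run G
t=7: vr[A=2048/423 B=1103872/277065 C=2994176/1057923 E=776192/141705 F=776192/141705 G=1740800/540171] → run C
t=8: vr[A=2048/423 B=1103872/277065 C=3427328/1057923 E=776192/141705 F=776192/141705 G=1740800/540171] → run G
t=9: vr[A=2048/423 B=1103872/277065 C=3427328/1057923 E=776192/141705 F=776192/141705 G=2173952/540171] → run C
t=10: vr[A=2048/423 B=1103872/277065 C=3860480/1057923 E=776192/141705 F=776192/141705 G=2173952/540171] → run C
t=11: vr[A=2048/423 B=1103872/277065 C=4293632/1057923 E=776192/141705 F=776192/141705 G=2173952/540171] → run B
t=12: vr[A=2048/423 B=1537024/277065 C=4293632/1057923 E=776192/141705 F=776192/141705 G=2173952/540171] → run G
t=13: vr[A=2048/423 B=1537024/277065 C=4293632/1057923 E=776192/141705 F=776192/141705 G=2607104/540171] → run C
t=14: vr[A=2048/423 B=1537024/277065 C=4726784/1057923 E=776192/141705 F=776192/141705 G=2607104/540171] → run C
t=15: vr[A=2048/423 B=1537024/277065 E=776192/141705 F=776192/141705 G=2607104/540171] → run G
t=16: vr[A=2048/423 B=1537024/277065 E=776192/141705 F=776192/141705] → run A
t=17: vr[A=1024/141 B=1537024/277065 E=776192/141705 F=776192/141705] → run E
t=18: vr[A=1024/141 B=1537024/277065 E=1209344/141705 F=776192/141705] → run F
t=19: vr[A=1024/141 B=1537024/277065 E=1209344/141705 F=1209344/141705] → run B
t=20: vr[A=1024/141 B=1970176/277065 E=1209344/141705 F=1209344/141705] → run B
t=21: vr[A=1024/141 B=2403328/277065 E=1209344/141705 F=1209344/141705] → run A
t=22: vr[A=4096/423 B=2403328/277065 E=1209344/141705 F=1209344/141705] → run E
t=23: vr[A=4096/423 B=2403328/277065 F=1209344/141705] → run F
t=24: vr[A=4096/423 B=2403328/277065 F=1642496/141705] → run B
t=25: vr[A=4096/423 B=567296/55413 F=1642496/141705] → run A
t=26: vr[A=5120/423 B=567296/55413 F=1642496/141705] → run B
t=27: vr[A=5120/423 B=3269632/277065 F=1642496/141705] → run F
t=28: vr[A=5120/423 B=3269632/277065 F=2075648/141705] → run B
t=29: vr[A=5120/423 F=2075648/141705] → run A
t=30: vr[A=2048/141 F=2075648/141705] → run A
t=31: vr[A=7168/423 F=2075648/141705] → run F
t=32: vr[A=7168/423 F=501760/28341] → run A
t=33: vr[F=501760/28341] → run F
t=34: (idle)
t=35: (idle)
t=36: (idle)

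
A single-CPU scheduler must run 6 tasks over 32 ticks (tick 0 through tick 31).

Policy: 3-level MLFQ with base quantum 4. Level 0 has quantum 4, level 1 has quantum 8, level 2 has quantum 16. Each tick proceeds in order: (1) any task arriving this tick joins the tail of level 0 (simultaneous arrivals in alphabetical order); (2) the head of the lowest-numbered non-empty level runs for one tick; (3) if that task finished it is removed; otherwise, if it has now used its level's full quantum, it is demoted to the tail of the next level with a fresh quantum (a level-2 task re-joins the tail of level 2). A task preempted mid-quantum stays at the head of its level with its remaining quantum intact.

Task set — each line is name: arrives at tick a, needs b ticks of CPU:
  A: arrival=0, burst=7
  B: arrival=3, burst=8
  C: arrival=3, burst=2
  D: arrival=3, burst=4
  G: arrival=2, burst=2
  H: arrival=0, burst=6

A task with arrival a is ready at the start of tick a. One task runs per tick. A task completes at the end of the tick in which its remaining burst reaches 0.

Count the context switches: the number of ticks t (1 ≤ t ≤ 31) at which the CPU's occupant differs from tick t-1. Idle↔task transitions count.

t=0: L0/L1/L2 = AH/-/- → run A
t=1: L0/L1/L2 = AH/-/- → run A
t=2: L0/L1/L2 = AHG/-/- → run A
t=3: L0/L1/L2 = AHGBCD/-/- → run A
t=4: L0/L1/L2 = HGBCD/A/- → run H
t=5: L0/L1/L2 = HGBCD/A/- → run H
t=6: L0/L1/L2 = HGBCD/A/- → run H
t=7: L0/L1/L2 = HGBCD/A/- → run H
t=8: L0/L1/L2 = GBCD/AH/- → run G
t=9: L0/L1/L2 = GBCD/AH/- → run G
t=10: L0/L1/L2 = BCD/AH/- → run B
t=11: L0/L1/L2 = BCD/AH/- → run B
t=12: L0/L1/L2 = BCD/AH/- → run B
t=13: L0/L1/L2 = BCD/AH/- → run B
t=14: L0/L1/L2 = CD/AHB/- → run C
t=15: L0/L1/L2 = CD/AHB/- → run C
t=16: L0/L1/L2 = D/AHB/- → run D
t=17: L0/L1/L2 = D/AHB/- → run D
t=18: L0/L1/L2 = D/AHB/- → run D
t=19: L0/L1/L2 = D/AHB/- → run D
t=20: L0/L1/L2 = -/AHB/- → run A
t=21: L0/L1/L2 = -/AHB/- → run A
t=22: L0/L1/L2 = -/AHB/- → run A
t=23: L0/L1/L2 = -/HB/- → run H
t=24: L0/L1/L2 = -/HB/- → run H
t=25: L0/L1/L2 = -/B/- → run B
t=26: L0/L1/L2 = -/B/- → run B
t=27: L0/L1/L2 = -/B/- → run B
t=28: L0/L1/L2 = -/B/- → run B
t=29: (idle)
t=30: (idle)
t=31: (idle)

context switches = 9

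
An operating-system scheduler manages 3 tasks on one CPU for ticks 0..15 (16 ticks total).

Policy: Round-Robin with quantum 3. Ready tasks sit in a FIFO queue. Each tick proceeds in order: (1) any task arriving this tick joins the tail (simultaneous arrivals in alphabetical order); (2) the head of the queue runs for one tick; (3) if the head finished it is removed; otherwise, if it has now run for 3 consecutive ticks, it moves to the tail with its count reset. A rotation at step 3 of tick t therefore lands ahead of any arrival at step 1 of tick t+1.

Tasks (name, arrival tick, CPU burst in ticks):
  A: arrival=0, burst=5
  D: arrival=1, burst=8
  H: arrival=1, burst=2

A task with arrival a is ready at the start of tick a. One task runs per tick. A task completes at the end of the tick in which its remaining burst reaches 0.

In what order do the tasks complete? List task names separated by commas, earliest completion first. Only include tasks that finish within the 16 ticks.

t=0: queue=[A] q_used=0 → run A
t=1: queue=[A,D,H] q_used=1 → run A
t=2: queue=[A,D,H] q_used=2 → run A
t=3: queue=[D,H,A] q_used=0 → run D
t=4: queue=[D,H,A] q_used=1 → run D
t=5: queue=[D,H,A] q_used=2 → run D
t=6: queue=[H,A,D] q_used=0 → run H
t=7: queue=[H,A,D] q_used=1 → run H
t=8: queue=[A,D] q_used=0 → run A
t=9: queue=[A,D] q_used=1 → run A
t=10: queue=[D] q_used=0 → run D
t=11: queue=[D] q_used=1 → run D
t=12: queue=[D] q_used=2 → run D
t=13: queue=[D] q_used=0 → run D
t=14: queue=[D] q_used=1 → run D
t=15: (idle)

completion order = H, A, D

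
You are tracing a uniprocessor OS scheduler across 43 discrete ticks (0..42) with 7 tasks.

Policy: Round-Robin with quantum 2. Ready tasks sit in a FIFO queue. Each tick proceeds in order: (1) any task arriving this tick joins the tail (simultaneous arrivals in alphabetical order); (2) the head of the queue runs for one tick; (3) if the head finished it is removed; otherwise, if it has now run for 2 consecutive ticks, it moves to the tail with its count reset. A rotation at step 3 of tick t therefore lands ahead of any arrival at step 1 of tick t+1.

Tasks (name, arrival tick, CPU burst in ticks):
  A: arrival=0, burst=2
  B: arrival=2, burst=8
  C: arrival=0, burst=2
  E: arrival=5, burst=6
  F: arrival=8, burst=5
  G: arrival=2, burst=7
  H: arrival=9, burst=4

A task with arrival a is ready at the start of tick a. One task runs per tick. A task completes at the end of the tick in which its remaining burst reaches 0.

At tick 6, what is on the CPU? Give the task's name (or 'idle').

running at tick 6 = G

t=0: queue=[A,C] q_used=0 → run A
t=1: queue=[A,C] q_used=1 → run A
t=2: queue=[C,B,G] q_used=0 → run C
t=3: queue=[C,B,G] q_used=1 → run C
t=4: queue=[B,G] q_used=0 → run B
t=5: queue=[B,G,E] q_used=1 → run B
t=6: queue=[G,E,B] q_used=0 → run G
t=7: queue=[G,E,B] q_used=1 → run G
t=8: queue=[E,B,G,F] q_used=0 → run E
t=9: queue=[E,B,G,F,H] q_used=1 → run E
t=10: queue=[B,G,F,H,E] q_used=0 → run B
t=11: queue=[B,G,F,H,E] q_used=1 → run B
t=12: queue=[G,F,H,E,B] q_used=0 → run G
t=13: queue=[G,F,H,E,B] q_used=1 → run G
t=14: queue=[F,H,E,B,G] q_used=0 → run F
t=15: queue=[F,H,E,B,G] q_used=1 → run F
t=16: queue=[H,E,B,G,F] q_used=0 → run H
t=17: queue=[H,E,B,G,F] q_used=1 → run H
t=18: queue=[E,B,G,F,H] q_used=0 → run E
t=19: queue=[E,B,G,F,H] q_used=1 → run E
t=20: queue=[B,G,F,H,E] q_used=0 → run B
t=21: queue=[B,G,F,H,E] q_used=1 → run B
t=22: queue=[G,F,H,E,B] q_used=0 → run G
t=23: queue=[G,F,H,E,B] q_used=1 → run G
t=24: queue=[F,H,E,B,G] q_used=0 → run F
t=25: queue=[F,H,E,B,G] q_used=1 → run F
t=26: queue=[H,E,B,G,F] q_used=0 → run H
t=27: queue=[H,E,B,G,F] q_used=1 → run H
t=28: queue=[E,B,G,F] q_used=0 → run E
t=29: queue=[E,B,G,F] q_used=1 → run E
t=30: queue=[B,G,F] q_used=0 → run B
t=31: queue=[B,G,F] q_used=1 → run B
t=32: queue=[G,F] q_used=0 → run G
t=33: queue=[F] q_used=0 → run F
t=34: (idle)
t=35: (idle)
t=36: (idle)
t=37: (idle)
t=38: (idle)
t=39: (idle)
t=40: (idle)
t=41: (idle)
t=42: (idle)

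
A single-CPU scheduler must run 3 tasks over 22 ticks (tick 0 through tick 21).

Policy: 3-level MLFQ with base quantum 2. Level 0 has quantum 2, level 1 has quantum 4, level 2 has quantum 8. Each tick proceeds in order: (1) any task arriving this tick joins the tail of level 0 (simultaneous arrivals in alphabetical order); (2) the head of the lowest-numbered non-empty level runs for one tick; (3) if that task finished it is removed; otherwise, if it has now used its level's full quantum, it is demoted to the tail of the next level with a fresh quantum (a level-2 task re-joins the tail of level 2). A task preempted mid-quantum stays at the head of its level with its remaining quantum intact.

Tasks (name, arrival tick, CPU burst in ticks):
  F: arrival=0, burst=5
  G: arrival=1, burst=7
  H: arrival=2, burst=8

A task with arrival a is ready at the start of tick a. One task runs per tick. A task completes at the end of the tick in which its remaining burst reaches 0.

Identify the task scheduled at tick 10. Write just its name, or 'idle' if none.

running at tick 10 = G

t=0: L0/L1/L2 = F/-/- → run F
t=1: L0/L1/L2 = FG/-/- → run F
t=2: L0/L1/L2 = GH/F/- → run G
t=3: L0/L1/L2 = GH/F/- → run G
t=4: L0/L1/L2 = H/FG/- → run H
t=5: L0/L1/L2 = H/FG/- → run H
t=6: L0/L1/L2 = -/FGH/- → run F
t=7: L0/L1/L2 = -/FGH/- → run F
t=8: L0/L1/L2 = -/FGH/- → run F
t=9: L0/L1/L2 = -/GH/- → run G
t=10: L0/L1/L2 = -/GH/- → run G
t=11: L0/L1/L2 = -/GH/- → run G
t=12: L0/L1/L2 = -/GH/- → run G
t=13: L0/L1/L2 = -/H/G → run H
t=14: L0/L1/L2 = -/H/G → run H
t=15: L0/L1/L2 = -/H/G → run H
t=16: L0/L1/L2 = -/H/G → run H
t=17: L0/L1/L2 = -/-/GH → run G
t=18: L0/L1/L2 = -/-/H → run H
t=19: L0/L1/L2 = -/-/H → run H
t=20: (idle)
t=21: (idle)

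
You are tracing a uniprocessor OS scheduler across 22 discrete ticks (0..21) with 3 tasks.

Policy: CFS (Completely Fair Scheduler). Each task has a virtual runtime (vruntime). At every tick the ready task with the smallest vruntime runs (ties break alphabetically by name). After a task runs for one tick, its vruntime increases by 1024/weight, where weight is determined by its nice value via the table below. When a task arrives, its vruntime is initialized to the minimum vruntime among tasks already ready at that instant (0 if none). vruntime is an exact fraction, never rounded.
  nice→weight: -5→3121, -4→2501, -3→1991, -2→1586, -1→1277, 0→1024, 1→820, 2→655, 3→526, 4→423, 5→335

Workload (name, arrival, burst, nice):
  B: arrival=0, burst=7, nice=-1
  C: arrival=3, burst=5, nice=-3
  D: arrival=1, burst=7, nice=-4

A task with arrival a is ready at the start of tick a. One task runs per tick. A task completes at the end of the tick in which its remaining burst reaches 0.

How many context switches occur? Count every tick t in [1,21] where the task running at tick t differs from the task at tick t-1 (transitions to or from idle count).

t=0: vr[B=0] → run B
t=1: vr[B=1024/1277 D=1024/1277] → run B
t=2: vr[B=2048/1277 D=1024/1277] → run D
t=3: vr[B=2048/1277 C=3868672/3193777 D=3868672/3193777] → run C
t=4: vr[B=2048/1277 C=10972953600/6358810007 D=3868672/3193777] → run D
t=5: vr[B=2048/1277 C=10972953600/6358810007 D=5176320/3193777] → run B
t=6: vr[B=3072/1277 C=10972953600/6358810007 D=5176320/3193777] → run D
t=7: vr[B=3072/1277 C=10972953600/6358810007 D=6483968/3193777] → run C
t=8: vr[B=3072/1277 C=14243381248/6358810007 D=6483968/3193777] → run D
t=9: vr[B=3072/1277 C=14243381248/6358810007 D=7791616/3193777] → run C
t=10: vr[B=3072/1277 C=17513808896/6358810007 D=7791616/3193777] → run B
t=11: vr[B=4096/1277 C=17513808896/6358810007 D=7791616/3193777] → run D
t=12: vr[B=4096/1277 C=17513808896/6358810007 D=9099264/3193777] → run C
t=13: vr[B=4096/1277 C=20784236544/6358810007 D=9099264/3193777] → run D
t=14: vr[B=4096/1277 C=20784236544/6358810007 D=10406912/3193777] → run B
t=15: vr[B=5120/1277 C=20784236544/6358810007 D=10406912/3193777] → run D
t=16: vr[B=5120/1277 C=20784236544/6358810007] → run C
t=17: vr[B=5120/1277] → run B
t=18: vr[B=6144/1277] → run B
t=19: (idle)
t=20: (idle)
t=21: (idle)

context switches = 17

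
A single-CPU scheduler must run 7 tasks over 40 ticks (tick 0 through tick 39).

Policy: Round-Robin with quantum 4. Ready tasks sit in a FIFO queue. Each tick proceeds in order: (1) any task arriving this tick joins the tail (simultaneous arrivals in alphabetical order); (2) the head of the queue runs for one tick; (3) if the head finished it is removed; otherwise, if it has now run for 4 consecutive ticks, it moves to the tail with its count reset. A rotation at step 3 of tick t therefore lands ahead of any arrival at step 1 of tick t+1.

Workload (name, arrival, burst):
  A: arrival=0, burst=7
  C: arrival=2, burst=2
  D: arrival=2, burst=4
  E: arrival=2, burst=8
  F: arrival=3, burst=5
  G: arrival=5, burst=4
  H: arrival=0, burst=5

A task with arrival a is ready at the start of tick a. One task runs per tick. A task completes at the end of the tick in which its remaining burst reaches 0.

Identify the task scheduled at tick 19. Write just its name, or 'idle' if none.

t=0: queue=[A,H] q_used=0 → run A
t=1: queue=[A,H] q_used=1 → run A
t=2: queue=[A,H,C,D,E] q_used=2 → run A
t=3: queue=[A,H,C,D,E,F] q_used=3 → run A
t=4: queue=[H,C,D,E,F,A] q_used=0 → run H
t=5: queue=[H,C,D,E,F,A,G] q_used=1 → run H
t=6: queue=[H,C,D,E,F,A,G] q_used=2 → run H
t=7: queue=[H,C,D,E,F,A,G] q_used=3 → run H
t=8: queue=[C,D,E,F,A,G,H] q_used=0 → run C
t=9: queue=[C,D,E,F,A,G,H] q_used=1 → run C
t=10: queue=[D,E,F,A,G,H] q_used=0 → run D
t=11: queue=[D,E,F,A,G,H] q_used=1 → run D
t=12: queue=[D,E,F,A,G,H] q_used=2 → run D
t=13: queue=[D,E,F,A,G,H] q_used=3 → run D
t=14: queue=[E,F,A,G,H] q_used=0 → run E
t=15: queue=[E,F,A,G,H] q_used=1 → run E
t=16: queue=[E,F,A,G,H] q_used=2 → run E
t=17: queue=[E,F,A,G,H] q_used=3 → run E
t=18: queue=[F,A,G,H,E] q_used=0 → run F
t=19: queue=[F,A,G,H,E] q_used=1 → run F
t=20: queue=[F,A,G,H,E] q_used=2 → run F
t=21: queue=[F,A,G,H,E] q_used=3 → run F
t=22: queue=[A,G,H,E,F] q_used=0 → run A
t=23: queue=[A,G,H,E,F] q_used=1 → run A
t=24: queue=[A,G,H,E,F] q_used=2 → run A
t=25: queue=[G,H,E,F] q_used=0 → run G
t=26: queue=[G,H,E,F] q_used=1 → run G
t=27: queue=[G,H,E,F] q_used=2 → run G
t=28: queue=[G,H,E,F] q_used=3 → run G
t=29: queue=[H,E,F] q_used=0 → run H
t=30: queue=[E,F] q_used=0 → run E
t=31: queue=[E,F] q_used=1 → run E
t=32: queue=[E,F] q_used=2 → run E
t=33: queue=[E,F] q_used=3 → run E
t=34: queue=[F] q_used=0 → run F
t=35: (idle)
t=36: (idle)
t=37: (idle)
t=38: (idle)
t=39: (idle)

running at tick 19 = F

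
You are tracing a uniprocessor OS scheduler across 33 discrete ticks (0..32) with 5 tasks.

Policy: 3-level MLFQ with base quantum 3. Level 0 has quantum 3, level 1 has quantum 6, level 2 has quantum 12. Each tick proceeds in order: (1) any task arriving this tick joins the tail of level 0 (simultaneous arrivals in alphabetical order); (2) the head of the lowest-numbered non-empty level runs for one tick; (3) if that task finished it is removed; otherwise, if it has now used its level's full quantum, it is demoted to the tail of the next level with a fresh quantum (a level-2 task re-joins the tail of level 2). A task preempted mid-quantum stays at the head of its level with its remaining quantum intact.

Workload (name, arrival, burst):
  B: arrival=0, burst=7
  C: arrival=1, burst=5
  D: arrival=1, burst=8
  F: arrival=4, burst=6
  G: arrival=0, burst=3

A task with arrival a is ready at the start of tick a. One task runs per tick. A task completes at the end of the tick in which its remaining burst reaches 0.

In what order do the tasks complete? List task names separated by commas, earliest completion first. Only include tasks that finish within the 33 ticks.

completion order = G, B, C, D, F

t=0: L0/L1/L2 = BG/-/- → run B
t=1: L0/L1/L2 = BGCD/-/- → run B
t=2: L0/L1/L2 = BGCD/-/- → run B
t=3: L0/L1/L2 = GCD/B/- → run G
t=4: L0/L1/L2 = GCDF/B/- → run G
t=5: L0/L1/L2 = GCDF/B/- → run G
t=6: L0/L1/L2 = CDF/B/- → run C
t=7: L0/L1/L2 = CDF/B/- → run C
t=8: L0/L1/L2 = CDF/B/- → run C
t=9: L0/L1/L2 = DF/BC/- → run D
t=10: L0/L1/L2 = DF/BC/- → run D
t=11: L0/L1/L2 = DF/BC/- → run D
t=12: L0/L1/L2 = F/BCD/- → run F
t=13: L0/L1/L2 = F/BCD/- → run F
t=14: L0/L1/L2 = F/BCD/- → run F
t=15: L0/L1/L2 = -/BCDF/- → run B
t=16: L0/L1/L2 = -/BCDF/- → run B
t=17: L0/L1/L2 = -/BCDF/- → run B
t=18: L0/L1/L2 = -/BCDF/- → run B
t=19: L0/L1/L2 = -/CDF/- → run C
t=20: L0/L1/L2 = -/CDF/- → run C
t=21: L0/L1/L2 = -/DF/- → run D
t=22: L0/L1/L2 = -/DF/- → run D
t=23: L0/L1/L2 = -/DF/- → run D
t=24: L0/L1/L2 = -/DF/- → run D
t=25: L0/L1/L2 = -/DF/- → run D
t=26: L0/L1/L2 = -/F/- → run F
t=27: L0/L1/L2 = -/F/- → run F
t=28: L0/L1/L2 = -/F/- → run F
t=29: (idle)
t=30: (idle)
t=31: (idle)
t=32: (idle)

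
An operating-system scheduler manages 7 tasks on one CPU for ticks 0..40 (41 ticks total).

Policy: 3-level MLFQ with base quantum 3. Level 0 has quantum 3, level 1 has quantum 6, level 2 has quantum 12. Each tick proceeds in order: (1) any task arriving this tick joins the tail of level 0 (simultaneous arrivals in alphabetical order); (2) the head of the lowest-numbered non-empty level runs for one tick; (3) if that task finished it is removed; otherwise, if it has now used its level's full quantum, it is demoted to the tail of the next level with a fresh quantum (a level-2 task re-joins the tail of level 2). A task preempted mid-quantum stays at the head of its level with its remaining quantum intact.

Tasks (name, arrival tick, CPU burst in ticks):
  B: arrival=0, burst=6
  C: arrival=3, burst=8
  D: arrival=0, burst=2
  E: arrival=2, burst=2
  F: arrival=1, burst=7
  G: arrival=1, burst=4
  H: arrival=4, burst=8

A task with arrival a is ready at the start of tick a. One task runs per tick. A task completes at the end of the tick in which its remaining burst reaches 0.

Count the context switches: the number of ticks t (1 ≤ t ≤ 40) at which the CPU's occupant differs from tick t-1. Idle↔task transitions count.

context switches = 12

t=0: L0/L1/L2 = BD/-/- → run B
t=1: L0/L1/L2 = BDFG/-/- → run B
t=2: L0/L1/L2 = BDFGE/-/- → run B
t=3: L0/L1/L2 = DFGEC/B/- → run D
t=4: L0/L1/L2 = DFGECH/B/- → run D
t=5: L0/L1/L2 = FGECH/B/- → run F
t=6: L0/L1/L2 = FGECH/B/- → run F
t=7: L0/L1/L2 = FGECH/B/- → run F
t=8: L0/L1/L2 = GECH/BF/- → run G
t=9: L0/L1/L2 = GECH/BF/- → run G
t=10: L0/L1/L2 = GECH/BF/- → run G
t=11: L0/L1/L2 = ECH/BFG/- → run E
t=12: L0/L1/L2 = ECH/BFG/- → run E
t=13: L0/L1/L2 = CH/BFG/- → run C
t=14: L0/L1/L2 = CH/BFG/- → run C
t=15: L0/L1/L2 = CH/BFG/- → run C
t=16: L0/L1/L2 = H/BFGC/- → run H
t=17: L0/L1/L2 = H/BFGC/- → run H
t=18: L0/L1/L2 = H/BFGC/- → run H
t=19: L0/L1/L2 = -/BFGCH/- → run B
t=20: L0/L1/L2 = -/BFGCH/- → run B
t=21: L0/L1/L2 = -/BFGCH/- → run B
t=22: L0/L1/L2 = -/FGCH/- → run F
t=23: L0/L1/L2 = -/FGCH/- → run F
t=24: L0/L1/L2 = -/FGCH/- → run F
t=25: L0/L1/L2 = -/FGCH/- → run F
t=26: L0/L1/L2 = -/GCH/- → run G
t=27: L0/L1/L2 = -/CH/- → run C
t=28: L0/L1/L2 = -/CH/- → run C
t=29: L0/L1/L2 = -/CH/- → run C
t=30: L0/L1/L2 = -/CH/- → run C
t=31: L0/L1/L2 = -/CH/- → run C
t=32: L0/L1/L2 = -/H/- → run H
t=33: L0/L1/L2 = -/H/- → run H
t=34: L0/L1/L2 = -/H/- → run H
t=35: L0/L1/L2 = -/H/- → run H
t=36: L0/L1/L2 = -/H/- → run H
t=37: (idle)
t=38: (idle)
t=39: (idle)
t=40: (idle)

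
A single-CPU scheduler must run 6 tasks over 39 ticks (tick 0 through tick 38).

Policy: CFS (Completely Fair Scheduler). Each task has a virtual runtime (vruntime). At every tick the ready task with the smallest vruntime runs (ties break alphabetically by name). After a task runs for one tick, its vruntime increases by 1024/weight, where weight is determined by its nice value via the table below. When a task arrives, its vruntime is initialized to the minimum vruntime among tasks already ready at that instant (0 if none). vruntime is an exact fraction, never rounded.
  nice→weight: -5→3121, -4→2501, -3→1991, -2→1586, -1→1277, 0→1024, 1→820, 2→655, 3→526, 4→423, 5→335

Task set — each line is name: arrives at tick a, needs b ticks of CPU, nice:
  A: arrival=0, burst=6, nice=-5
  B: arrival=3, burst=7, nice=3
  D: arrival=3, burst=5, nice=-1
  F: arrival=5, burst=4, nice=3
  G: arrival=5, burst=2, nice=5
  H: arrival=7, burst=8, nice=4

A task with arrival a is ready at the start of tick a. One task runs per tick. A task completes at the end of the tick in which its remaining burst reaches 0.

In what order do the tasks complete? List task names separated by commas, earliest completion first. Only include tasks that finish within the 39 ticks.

t=0: vr[A=0] → run A
t=1: vr[A=1024/3121] → run A
t=2: vr[A=2048/3121] → run A
t=3: vr[A=3072/3121 B=3072/3121 D=3072/3121] → run A
t=4: vr[A=4096/3121 B=3072/3121 D=3072/3121] → run B
t=5: vr[A=4096/3121 B=2405888/820823 D=3072/3121 F=3072/3121 G=3072/3121] → run D
t=6: vr[A=4096/3121 B=2405888/820823 D=7118848/3985517 F=3072/3121 G=3072/3121] → run F
t=7: vr[A=4096/3121 B=2405888/820823 D=7118848/3985517 F=2405888/820823 G=3072/3121 H=3072/3121] → run G
t=8: vr[A=4096/3121 B=2405888/820823 D=7118848/3985517 F=2405888/820823 G=4225024/1045535 H=3072/3121] → run H
t=9: vr[A=4096/3121 B=2405888/820823 D=7118848/3985517 F=2405888/820823 G=4225024/1045535 H=4495360/1320183] → run A
t=10: vr[A=5120/3121 B=2405888/820823 D=7118848/3985517 F=2405888/820823 G=4225024/1045535 H=4495360/1320183] → run A
t=11: vr[B=2405888/820823 D=7118848/3985517 F=2405888/820823 G=4225024/1045535 H=4495360/1320183] → run D
t=12: vr[B=2405888/820823 D=10314752/3985517 F=2405888/820823 G=4225024/1045535 H=4495360/1320183] → run D
t=13: vr[B=2405888/820823 D=13510656/3985517 F=2405888/820823 G=4225024/1045535 H=4495360/1320183] → run B
t=14: vr[B=4003840/820823 D=13510656/3985517 F=2405888/820823 G=4225024/1045535 H=4495360/1320183] → run F
t=15: vr[B=4003840/820823 D=13510656/3985517 F=4003840/820823 G=4225024/1045535 H=4495360/1320183] → run D
t=16: vr[B=4003840/820823 D=16706560/3985517 F=4003840/820823 G=4225024/1045535 H=4495360/1320183] → run H
t=17: vr[B=4003840/820823 D=16706560/3985517 F=4003840/820823 G=4225024/1045535 H=7691264/1320183] → run G
t=18: vr[B=4003840/820823 D=16706560/3985517 F=4003840/820823 H=7691264/1320183] → run D
t=19: vr[B=4003840/820823 F=4003840/820823 H=7691264/1320183] → run B
t=20: vr[B=5601792/820823 F=4003840/820823 H=7691264/1320183] → run F
t=21: vr[B=5601792/820823 F=5601792/820823 H=7691264/1320183] → run H
t=22: vr[B=5601792/820823 F=5601792/820823 H=3629056/440061] → run B
t=23: vr[B=7199744/820823 F=5601792/820823 H=3629056/440061] → run F
t=24: vr[B=7199744/820823 H=3629056/440061] → run H
t=25: vr[B=7199744/820823 H=14083072/1320183] → run B
t=26: vr[B=8797696/820823 H=14083072/1320183] → run H
t=27: vr[B=8797696/820823 H=17278976/1320183] → run B
t=28: vr[B=10395648/820823 H=17278976/1320183] → run B
t=29: vr[H=17278976/1320183] → run H
t=30: vr[H=6824960/440061] → run H
t=31: vr[H=23670784/1320183] → run H
t=32: (idle)
t=33: (idle)
t=34: (idle)
t=35: (idle)
t=36: (idle)
t=37: (idle)
t=38: (idle)

completion order = A, G, D, F, B, H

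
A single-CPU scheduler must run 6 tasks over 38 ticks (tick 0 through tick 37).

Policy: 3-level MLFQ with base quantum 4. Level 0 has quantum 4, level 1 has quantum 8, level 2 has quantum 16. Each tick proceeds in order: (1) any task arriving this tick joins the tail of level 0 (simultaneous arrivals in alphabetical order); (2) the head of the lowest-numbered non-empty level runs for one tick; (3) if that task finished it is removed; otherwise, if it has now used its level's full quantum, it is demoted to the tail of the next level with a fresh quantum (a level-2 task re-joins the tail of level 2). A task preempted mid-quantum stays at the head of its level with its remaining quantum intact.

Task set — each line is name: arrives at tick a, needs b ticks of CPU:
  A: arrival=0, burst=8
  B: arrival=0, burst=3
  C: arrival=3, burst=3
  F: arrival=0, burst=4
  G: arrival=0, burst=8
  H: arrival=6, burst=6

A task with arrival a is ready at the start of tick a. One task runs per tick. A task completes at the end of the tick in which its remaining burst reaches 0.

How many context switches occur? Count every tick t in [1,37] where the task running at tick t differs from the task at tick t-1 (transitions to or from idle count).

t=0: L0/L1/L2 = ABFG/-/- → run A
t=1: L0/L1/L2 = ABFG/-/- → run A
t=2: L0/L1/L2 = ABFG/-/- → run A
t=3: L0/L1/L2 = ABFGC/-/- → run A
t=4: L0/L1/L2 = BFGC/A/- → run B
t=5: L0/L1/L2 = BFGC/A/- → run B
t=6: L0/L1/L2 = BFGCH/A/- → run B
t=7: L0/L1/L2 = FGCH/A/- → run F
t=8: L0/L1/L2 = FGCH/A/- → run F
t=9: L0/L1/L2 = FGCH/A/- → run F
t=10: L0/L1/L2 = FGCH/A/- → run F
t=11: L0/L1/L2 = GCH/A/- → run G
t=12: L0/L1/L2 = GCH/A/- → run G
t=13: L0/L1/L2 = GCH/A/- → run G
t=14: L0/L1/L2 = GCH/A/- → run G
t=15: L0/L1/L2 = CH/AG/- → run C
t=16: L0/L1/L2 = CH/AG/- → run C
t=17: L0/L1/L2 = CH/AG/- → run C
t=18: L0/L1/L2 = H/AG/- → run H
t=19: L0/L1/L2 = H/AG/- → run H
t=20: L0/L1/L2 = H/AG/- → run H
t=21: L0/L1/L2 = H/AG/- → run H
t=22: L0/L1/L2 = -/AGH/- → run A
t=23: L0/L1/L2 = -/AGH/- → run A
t=24: L0/L1/L2 = -/AGH/- → run A
t=25: L0/L1/L2 = -/AGH/- → run A
t=26: L0/L1/L2 = -/GH/- → run G
t=27: L0/L1/L2 = -/GH/- → run G
t=28: L0/L1/L2 = -/GH/- → run G
t=29: L0/L1/L2 = -/GH/- → run G
t=30: L0/L1/L2 = -/H/- → run H
t=31: L0/L1/L2 = -/H/- → run H
t=32: (idle)
t=33: (idle)
t=34: (idle)
t=35: (idle)
t=36: (idle)
t=37: (idle)

context switches = 9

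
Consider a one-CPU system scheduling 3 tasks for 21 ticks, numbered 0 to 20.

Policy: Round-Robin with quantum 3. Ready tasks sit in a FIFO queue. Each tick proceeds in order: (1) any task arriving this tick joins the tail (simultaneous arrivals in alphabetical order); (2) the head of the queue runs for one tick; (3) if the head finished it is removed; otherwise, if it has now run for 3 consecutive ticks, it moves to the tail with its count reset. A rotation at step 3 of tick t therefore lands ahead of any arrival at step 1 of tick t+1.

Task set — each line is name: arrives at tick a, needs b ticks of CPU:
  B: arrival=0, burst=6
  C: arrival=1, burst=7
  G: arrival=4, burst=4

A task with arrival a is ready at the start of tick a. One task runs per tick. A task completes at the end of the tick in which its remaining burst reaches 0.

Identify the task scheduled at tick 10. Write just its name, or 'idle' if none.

running at tick 10 = G

t=0: queue=[B] q_used=0 → run B
t=1: queue=[B,C] q_used=1 → run B
t=2: queue=[B,C] q_used=2 → run B
t=3: queue=[C,B] q_used=0 → run C
t=4: queue=[C,B,G] q_used=1 → run C
t=5: queue=[C,B,G] q_used=2 → run C
t=6: queue=[B,G,C] q_used=0 → run B
t=7: queue=[B,G,C] q_used=1 → run B
t=8: queue=[B,G,C] q_used=2 → run B
t=9: queue=[G,C] q_used=0 → run G
t=10: queue=[G,C] q_used=1 → run G
t=11: queue=[G,C] q_used=2 → run G
t=12: queue=[C,G] q_used=0 → run C
t=13: queue=[C,G] q_used=1 → run C
t=14: queue=[C,G] q_used=2 → run C
t=15: queue=[G,C] q_used=0 → run G
t=16: queue=[C] q_used=0 → run C
t=17: (idle)
t=18: (idle)
t=19: (idle)
t=20: (idle)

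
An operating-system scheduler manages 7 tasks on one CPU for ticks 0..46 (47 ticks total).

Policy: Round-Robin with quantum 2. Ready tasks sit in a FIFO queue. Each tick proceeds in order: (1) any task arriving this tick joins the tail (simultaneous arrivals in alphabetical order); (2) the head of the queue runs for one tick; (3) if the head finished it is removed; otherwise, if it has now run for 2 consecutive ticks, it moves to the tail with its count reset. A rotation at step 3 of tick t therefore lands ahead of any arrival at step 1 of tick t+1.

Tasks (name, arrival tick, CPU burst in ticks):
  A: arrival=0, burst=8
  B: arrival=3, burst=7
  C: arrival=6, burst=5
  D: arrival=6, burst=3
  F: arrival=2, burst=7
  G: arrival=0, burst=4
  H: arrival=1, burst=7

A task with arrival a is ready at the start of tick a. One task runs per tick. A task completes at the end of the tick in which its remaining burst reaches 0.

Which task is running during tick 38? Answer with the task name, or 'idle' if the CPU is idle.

running at tick 38 = C

t=0: queue=[A,G] q_used=0 → run A
t=1: queue=[A,G,H] q_used=1 → run A
t=2: queue=[G,H,A,F] q_used=0 → run G
t=3: queue=[G,H,A,F,B] q_used=1 → run G
t=4: queue=[H,A,F,B,G] q_used=0 → run H
t=5: queue=[H,A,F,B,G] q_used=1 → run H
t=6: queue=[A,F,B,G,H,C,D] q_used=0 → run A
t=7: queue=[A,F,B,G,H,C,D] q_used=1 → run A
t=8: queue=[F,B,G,H,C,D,A] q_used=0 → run F
t=9: queue=[F,B,G,H,C,D,A] q_used=1 → run F
t=10: queue=[B,G,H,C,D,A,F] q_used=0 → run B
t=11: queue=[B,G,H,C,D,A,F] q_used=1 → run B
t=12: queue=[G,H,C,D,A,F,B] q_used=0 → run G
t=13: queue=[G,H,C,D,A,F,B] q_used=1 → run G
t=14: queue=[H,C,D,A,F,B] q_used=0 → run H
t=15: queue=[H,C,D,A,F,B] q_used=1 → run H
t=16: queue=[C,D,A,F,B,H] q_used=0 → run C
t=17: queue=[C,D,A,F,B,H] q_used=1 → run C
t=18: queue=[D,A,F,B,H,C] q_used=0 → run D
t=19: queue=[D,A,F,B,H,C] q_used=1 → run D
t=20: queue=[A,F,B,H,C,D] q_used=0 → run A
t=21: queue=[A,F,B,H,C,D] q_used=1 → run A
t=22: queue=[F,B,H,C,D,A] q_used=0 → run F
t=23: queue=[F,B,H,C,D,A] q_used=1 → run F
t=24: queue=[B,H,C,D,A,F] q_used=0 → run B
t=25: queue=[B,H,C,D,A,F] q_used=1 → run B
t=26: queue=[H,C,D,A,F,B] q_used=0 → run H
t=27: queue=[H,C,D,A,F,B] q_used=1 → run H
t=28: queue=[C,D,A,F,B,H] q_used=0 → run C
t=29: queue=[C,D,A,F,B,H] q_used=1 → run C
t=30: queue=[D,A,F,B,H,C] q_used=0 → run D
t=31: queue=[A,F,B,H,C] q_used=0 → run A
t=32: queue=[A,F,B,H,C] q_used=1 → run A
t=33: queue=[F,B,H,C] q_used=0 → run F
t=34: queue=[F,B,H,C] q_used=1 → run F
t=35: queue=[B,H,C,F] q_used=0 → run B
t=36: queue=[B,H,C,F] q_used=1 → run B
t=37: queue=[H,C,F,B] q_used=0 → run H
t=38: queue=[C,F,B] q_used=0 → run C
t=39: queue=[F,B] q_used=0 → run F
t=40: queue=[B] q_used=0 → run B
t=41: (idle)
t=42: (idle)
t=43: (idle)
t=44: (idle)
t=45: (idle)
t=46: (idle)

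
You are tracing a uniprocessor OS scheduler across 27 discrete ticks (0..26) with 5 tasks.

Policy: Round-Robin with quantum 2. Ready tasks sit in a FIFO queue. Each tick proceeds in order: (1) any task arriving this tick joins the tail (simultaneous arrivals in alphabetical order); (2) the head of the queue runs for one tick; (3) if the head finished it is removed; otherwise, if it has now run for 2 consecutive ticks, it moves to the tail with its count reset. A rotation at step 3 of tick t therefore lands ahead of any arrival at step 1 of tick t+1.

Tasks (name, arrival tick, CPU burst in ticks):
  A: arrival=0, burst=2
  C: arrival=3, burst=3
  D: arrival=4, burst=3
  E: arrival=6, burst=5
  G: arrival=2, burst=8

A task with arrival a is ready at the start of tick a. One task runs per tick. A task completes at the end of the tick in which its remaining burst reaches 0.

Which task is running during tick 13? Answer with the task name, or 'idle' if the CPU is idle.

running at tick 13 = G

t=0: queue=[A] q_used=0 → run A
t=1: queue=[A] q_used=1 → run A
t=2: queue=[G] q_used=0 → run G
t=3: queue=[G,C] q_used=1 → run G
t=4: queue=[C,G,D] q_used=0 → run C
t=5: queue=[C,G,D] q_used=1 → run C
t=6: queue=[G,D,C,E] q_used=0 → run G
t=7: queue=[G,D,C,E] q_used=1 → run G
t=8: queue=[D,C,E,G] q_used=0 → run D
t=9: queue=[D,C,E,G] q_used=1 → run D
t=10: queue=[C,E,G,D] q_used=0 → run C
t=11: queue=[E,G,D] q_used=0 → run E
t=12: queue=[E,G,D] q_used=1 → run E
t=13: queue=[G,D,E] q_used=0 → run G
t=14: queue=[G,D,E] q_used=1 → run G
t=15: queue=[D,E,G] q_used=0 → run D
t=16: queue=[E,G] q_used=0 → run E
t=17: queue=[E,G] q_used=1 → run E
t=18: queue=[G,E] q_used=0 → run G
t=19: queue=[G,E] q_used=1 → run G
t=20: queue=[E] q_used=0 → run E
t=21: (idle)
t=22: (idle)
t=23: (idle)
t=24: (idle)
t=25: (idle)
t=26: (idle)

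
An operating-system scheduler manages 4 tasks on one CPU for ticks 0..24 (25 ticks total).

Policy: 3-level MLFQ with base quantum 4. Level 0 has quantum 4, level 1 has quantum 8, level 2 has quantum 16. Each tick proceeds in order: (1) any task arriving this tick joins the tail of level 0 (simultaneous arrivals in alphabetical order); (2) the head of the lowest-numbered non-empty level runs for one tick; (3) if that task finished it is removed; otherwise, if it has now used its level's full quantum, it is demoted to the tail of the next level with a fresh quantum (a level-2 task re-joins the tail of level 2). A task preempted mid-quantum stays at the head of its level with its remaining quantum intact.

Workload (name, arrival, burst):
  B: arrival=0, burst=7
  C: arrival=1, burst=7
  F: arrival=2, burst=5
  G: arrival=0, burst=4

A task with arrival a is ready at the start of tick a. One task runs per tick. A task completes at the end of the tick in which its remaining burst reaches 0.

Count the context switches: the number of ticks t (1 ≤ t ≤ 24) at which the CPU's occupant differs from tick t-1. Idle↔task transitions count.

context switches = 7

t=0: L0/L1/L2 = BG/-/- → run B
t=1: L0/L1/L2 = BGC/-/- → run B
t=2: L0/L1/L2 = BGCF/-/- → run B
t=3: L0/L1/L2 = BGCF/-/- → run B
t=4: L0/L1/L2 = GCF/B/- → run G
t=5: L0/L1/L2 = GCF/B/- → run G
t=6: L0/L1/L2 = GCF/B/- → run G
t=7: L0/L1/L2 = GCF/B/- → run G
t=8: L0/L1/L2 = CF/B/- → run C
t=9: L0/L1/L2 = CF/B/- → run C
t=10: L0/L1/L2 = CF/B/- → run C
t=11: L0/L1/L2 = CF/B/- → run C
t=12: L0/L1/L2 = F/BC/- → run F
t=13: L0/L1/L2 = F/BC/- → run F
t=14: L0/L1/L2 = F/BC/- → run F
t=15: L0/L1/L2 = F/BC/- → run F
t=16: L0/L1/L2 = -/BCF/- → run B
t=17: L0/L1/L2 = -/BCF/- → run B
t=18: L0/L1/L2 = -/BCF/- → run B
t=19: L0/L1/L2 = -/CF/- → run C
t=20: L0/L1/L2 = -/CF/- → run C
t=21: L0/L1/L2 = -/CF/- → run C
t=22: L0/L1/L2 = -/F/- → run F
t=23: (idle)
t=24: (idle)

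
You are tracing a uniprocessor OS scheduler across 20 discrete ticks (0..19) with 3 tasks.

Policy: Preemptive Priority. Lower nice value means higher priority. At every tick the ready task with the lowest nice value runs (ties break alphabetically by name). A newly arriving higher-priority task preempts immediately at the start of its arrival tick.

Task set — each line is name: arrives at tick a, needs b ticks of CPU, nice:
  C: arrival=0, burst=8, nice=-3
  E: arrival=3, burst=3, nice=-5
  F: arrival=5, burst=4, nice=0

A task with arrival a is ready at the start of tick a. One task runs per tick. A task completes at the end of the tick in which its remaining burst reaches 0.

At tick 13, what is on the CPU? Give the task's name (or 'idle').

t=0: ready={C} → run C
t=1: ready={C} → run C
t=2: ready={C} → run C
t=3: ready={C,E} → run E
t=4: ready={C,E} → run E
t=5: ready={C,E,F} → run E
t=6: ready={C,F} → run C
t=7: ready={C,F} → run C
t=8: ready={C,F} → run C
t=9: ready={C,F} → run C
t=10: ready={C,F} → run C
t=11: ready={F} → run F
t=12: ready={F} → run F
t=13: ready={F} → run F
t=14: ready={F} → run F
t=15: (idle)
t=16: (idle)
t=17: (idle)
t=18: (idle)
t=19: (idle)

running at tick 13 = F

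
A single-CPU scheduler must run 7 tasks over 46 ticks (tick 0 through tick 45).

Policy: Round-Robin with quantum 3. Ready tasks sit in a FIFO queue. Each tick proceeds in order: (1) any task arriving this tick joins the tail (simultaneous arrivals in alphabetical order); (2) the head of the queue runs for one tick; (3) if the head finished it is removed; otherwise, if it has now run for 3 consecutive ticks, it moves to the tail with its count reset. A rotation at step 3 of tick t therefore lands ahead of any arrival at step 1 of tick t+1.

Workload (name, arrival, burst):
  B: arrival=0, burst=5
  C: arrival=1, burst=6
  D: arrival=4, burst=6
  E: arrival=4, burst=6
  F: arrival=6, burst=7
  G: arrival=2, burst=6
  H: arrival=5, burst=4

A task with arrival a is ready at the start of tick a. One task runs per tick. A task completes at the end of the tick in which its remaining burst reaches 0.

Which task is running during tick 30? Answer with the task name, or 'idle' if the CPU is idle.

t=0: queue=[B] q_used=0 → run B
t=1: queue=[B,C] q_used=1 → run B
t=2: queue=[B,C,G] q_used=2 → run B
t=3: queue=[C,G,B] q_used=0 → run C
t=4: queue=[C,G,B,D,E] q_used=1 → run C
t=5: queue=[C,G,B,D,E,H] q_used=2 → run C
t=6: queue=[G,B,D,E,H,C,F] q_used=0 → run G
t=7: queue=[G,B,D,E,H,C,F] q_used=1 → run G
t=8: queue=[G,B,D,E,H,C,F] q_used=2 → run G
t=9: queue=[B,D,E,H,C,F,G] q_used=0 → run B
t=10: queue=[B,D,E,H,C,F,G] q_used=1 → run B
t=11: queue=[D,E,H,C,F,G] q_used=0 → run D
t=12: queue=[D,E,H,C,F,G] q_used=1 → run D
t=13: queue=[D,E,H,C,F,G] q_used=2 → run D
t=14: queue=[E,H,C,F,G,D] q_used=0 → run E
t=15: queue=[E,H,C,F,G,D] q_used=1 → run E
t=16: queue=[E,H,C,F,G,D] q_used=2 → run E
t=17: queue=[H,C,F,G,D,E] q_used=0 → run H
t=18: queue=[H,C,F,G,D,E] q_used=1 → run H
t=19: queue=[H,C,F,G,D,E] q_used=2 → run H
t=20: queue=[C,F,G,D,E,H] q_used=0 → run C
t=21: queue=[C,F,G,D,E,H] q_used=1 → run C
t=22: queue=[C,F,G,D,E,H] q_used=2 → run C
t=23: queue=[F,G,D,E,H] q_used=0 → run F
t=24: queue=[F,G,D,E,H] q_used=1 → run F
t=25: queue=[F,G,D,E,H] q_used=2 → run F
t=26: queue=[G,D,E,H,F] q_used=0 → run G
t=27: queue=[G,D,E,H,F] q_used=1 → run G
t=28: queue=[G,D,E,H,F] q_used=2 → run G
t=29: queue=[D,E,H,F] q_used=0 → run D
t=30: queue=[D,E,H,F] q_used=1 → run D
t=31: queue=[D,E,H,F] q_used=2 → run D
t=32: queue=[E,H,F] q_used=0 → run E
t=33: queue=[E,H,F] q_used=1 → run E
t=34: queue=[E,H,F] q_used=2 → run E
t=35: queue=[H,F] q_used=0 → run H
t=36: queue=[F] q_used=0 → run F
t=37: queue=[F] q_used=1 → run F
t=38: queue=[F] q_used=2 → run F
t=39: queue=[F] q_used=0 → run F
t=40: (idle)
t=41: (idle)
t=42: (idle)
t=43: (idle)
t=44: (idle)
t=45: (idle)

running at tick 30 = D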